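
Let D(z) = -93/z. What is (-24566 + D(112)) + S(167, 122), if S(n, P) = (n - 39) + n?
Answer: -2718445/112 ≈ -24272.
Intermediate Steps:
S(n, P) = -39 + 2*n (S(n, P) = (-39 + n) + n = -39 + 2*n)
(-24566 + D(112)) + S(167, 122) = (-24566 - 93/112) + (-39 + 2*167) = (-24566 - 93*1/112) + (-39 + 334) = (-24566 - 93/112) + 295 = -2751485/112 + 295 = -2718445/112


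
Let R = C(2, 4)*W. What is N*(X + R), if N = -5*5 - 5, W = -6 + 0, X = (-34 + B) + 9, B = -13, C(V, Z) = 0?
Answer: 1140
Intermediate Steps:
X = -38 (X = (-34 - 13) + 9 = -47 + 9 = -38)
W = -6
N = -30 (N = -25 - 5 = -30)
R = 0 (R = 0*(-6) = 0)
N*(X + R) = -30*(-38 + 0) = -30*(-38) = 1140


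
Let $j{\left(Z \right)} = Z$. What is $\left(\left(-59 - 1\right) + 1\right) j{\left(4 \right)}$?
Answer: $-236$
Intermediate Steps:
$\left(\left(-59 - 1\right) + 1\right) j{\left(4 \right)} = \left(\left(-59 - 1\right) + 1\right) 4 = \left(-60 + 1\right) 4 = \left(-59\right) 4 = -236$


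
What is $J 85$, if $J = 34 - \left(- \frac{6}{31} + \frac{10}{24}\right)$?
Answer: $\frac{1068025}{372} \approx 2871.0$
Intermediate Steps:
$J = \frac{12565}{372}$ ($J = 34 - \left(\left(-6\right) \frac{1}{31} + 10 \cdot \frac{1}{24}\right) = 34 - \left(- \frac{6}{31} + \frac{5}{12}\right) = 34 - \frac{83}{372} = \frac{12565}{372} \approx 33.777$)
$J 85 = \frac{12565}{372} \cdot 85 = \frac{1068025}{372}$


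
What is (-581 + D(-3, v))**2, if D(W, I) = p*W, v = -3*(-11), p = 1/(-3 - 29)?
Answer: 345550921/1024 ≈ 3.3745e+5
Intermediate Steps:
p = -1/32 (p = 1/(-32) = -1/32 ≈ -0.031250)
v = 33
D(W, I) = -W/32
(-581 + D(-3, v))**2 = (-581 - 1/32*(-3))**2 = (-581 + 3/32)**2 = (-18589/32)**2 = 345550921/1024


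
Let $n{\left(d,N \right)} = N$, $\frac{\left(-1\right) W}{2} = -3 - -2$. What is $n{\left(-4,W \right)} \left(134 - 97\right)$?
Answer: $74$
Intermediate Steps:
$W = 2$ ($W = - 2 \left(-3 - -2\right) = - 2 \left(-3 + 2\right) = \left(-2\right) \left(-1\right) = 2$)
$n{\left(-4,W \right)} \left(134 - 97\right) = 2 \left(134 - 97\right) = 2 \cdot 37 = 74$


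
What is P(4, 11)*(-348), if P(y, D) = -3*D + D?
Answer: 7656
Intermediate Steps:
P(y, D) = -2*D
P(4, 11)*(-348) = -2*11*(-348) = -22*(-348) = 7656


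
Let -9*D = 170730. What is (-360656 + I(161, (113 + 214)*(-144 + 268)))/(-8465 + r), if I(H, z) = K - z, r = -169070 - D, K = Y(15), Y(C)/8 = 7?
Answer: 12156/4805 ≈ 2.5299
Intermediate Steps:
D = -18970 (D = -⅑*170730 = -18970)
Y(C) = 56 (Y(C) = 8*7 = 56)
K = 56
r = -150100 (r = -169070 - 1*(-18970) = -169070 + 18970 = -150100)
I(H, z) = 56 - z
(-360656 + I(161, (113 + 214)*(-144 + 268)))/(-8465 + r) = (-360656 + (56 - (113 + 214)*(-144 + 268)))/(-8465 - 150100) = (-360656 + (56 - 327*124))/(-158565) = (-360656 + (56 - 1*40548))*(-1/158565) = (-360656 + (56 - 40548))*(-1/158565) = (-360656 - 40492)*(-1/158565) = -401148*(-1/158565) = 12156/4805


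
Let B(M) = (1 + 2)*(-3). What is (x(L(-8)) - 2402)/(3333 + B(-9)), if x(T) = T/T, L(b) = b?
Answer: -2401/3324 ≈ -0.72232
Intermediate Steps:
x(T) = 1
B(M) = -9 (B(M) = 3*(-3) = -9)
(x(L(-8)) - 2402)/(3333 + B(-9)) = (1 - 2402)/(3333 - 9) = -2401/3324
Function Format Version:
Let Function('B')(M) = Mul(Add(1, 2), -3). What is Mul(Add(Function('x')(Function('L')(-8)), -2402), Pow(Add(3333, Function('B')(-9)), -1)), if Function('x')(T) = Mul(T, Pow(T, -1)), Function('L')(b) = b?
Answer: Rational(-2401, 3324) ≈ -0.72232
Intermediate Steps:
Function('x')(T) = 1
Function('B')(M) = -9 (Function('B')(M) = Mul(3, -3) = -9)
Mul(Add(Function('x')(Function('L')(-8)), -2402), Pow(Add(3333, Function('B')(-9)), -1)) = Mul(Add(1, -2402), Pow(Add(3333, -9), -1)) = Mul(-2401, Pow(3324, -1)) = Mul(-2401, Rational(1, 3324)) = Rational(-2401, 3324)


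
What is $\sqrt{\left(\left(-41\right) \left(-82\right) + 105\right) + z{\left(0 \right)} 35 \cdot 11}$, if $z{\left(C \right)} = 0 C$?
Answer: $\sqrt{3467} \approx 58.881$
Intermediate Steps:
$z{\left(C \right)} = 0$
$\sqrt{\left(\left(-41\right) \left(-82\right) + 105\right) + z{\left(0 \right)} 35 \cdot 11} = \sqrt{\left(\left(-41\right) \left(-82\right) + 105\right) + 0 \cdot 35 \cdot 11} = \sqrt{\left(3362 + 105\right) + 0 \cdot 11} = \sqrt{3467 + 0} = \sqrt{3467}$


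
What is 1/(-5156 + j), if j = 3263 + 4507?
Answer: 1/2614 ≈ 0.00038256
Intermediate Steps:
j = 7770
1/(-5156 + j) = 1/(-5156 + 7770) = 1/2614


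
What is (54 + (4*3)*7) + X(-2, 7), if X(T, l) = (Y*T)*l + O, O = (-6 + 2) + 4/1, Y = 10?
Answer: -2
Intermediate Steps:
O = 0 (O = -4 + 4*1 = -4 + 4 = 0)
X(T, l) = 10*T*l (X(T, l) = (10*T)*l + 0 = 10*T*l + 0 = 10*T*l)
(54 + (4*3)*7) + X(-2, 7) = (54 + (4*3)*7) + 10*(-2)*7 = (54 + 12*7) - 140 = (54 + 84) - 140 = 138 - 140 = -2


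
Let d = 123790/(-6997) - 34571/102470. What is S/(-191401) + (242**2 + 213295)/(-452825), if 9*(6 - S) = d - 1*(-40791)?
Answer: -64509532320255206563/111855080188201080150 ≈ -0.57672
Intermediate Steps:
d = -12926654587/716982590 (d = 123790*(-1/6997) - 34571*1/102470 = -123790/6997 - 34571/102470 = -12926654587/716982590 ≈ -18.029)
S = -29194793114243/6452843310 (S = 6 - (-12926654587/716982590 - 1*(-40791))/9 = 6 - (-12926654587/716982590 + 40791)/9 = 6 - 1/9*29233510174103/716982590 = 6 - 29233510174103/6452843310 = -29194793114243/6452843310 ≈ -4524.3)
S/(-191401) + (242**2 + 213295)/(-452825) = -29194793114243/6452843310/(-191401) + (242**2 + 213295)/(-452825) = -29194793114243/6452843310*(-1/191401) + (58564 + 213295)*(-1/452825) = 29194793114243/1235080662377310 + 271859*(-1/452825) = 29194793114243/1235080662377310 - 271859/452825 = -64509532320255206563/111855080188201080150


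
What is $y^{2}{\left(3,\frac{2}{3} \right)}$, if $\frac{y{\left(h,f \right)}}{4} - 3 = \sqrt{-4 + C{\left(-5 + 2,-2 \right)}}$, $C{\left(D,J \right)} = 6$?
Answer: $176 + 96 \sqrt{2} \approx 311.76$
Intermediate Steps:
$y{\left(h,f \right)} = 12 + 4 \sqrt{2}$ ($y{\left(h,f \right)} = 12 + 4 \sqrt{-4 + 6} = 12 + 4 \sqrt{2}$)
$y^{2}{\left(3,\frac{2}{3} \right)} = \left(12 + 4 \sqrt{2}\right)^{2}$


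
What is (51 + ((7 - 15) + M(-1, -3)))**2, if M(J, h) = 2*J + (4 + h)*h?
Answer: 1444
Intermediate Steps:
M(J, h) = 2*J + h*(4 + h)
(51 + ((7 - 15) + M(-1, -3)))**2 = (51 + ((7 - 15) + ((-3)**2 + 2*(-1) + 4*(-3))))**2 = (51 + (-8 + (9 - 2 - 12)))**2 = (51 + (-8 - 5))**2 = (51 - 13)**2 = 38**2 = 1444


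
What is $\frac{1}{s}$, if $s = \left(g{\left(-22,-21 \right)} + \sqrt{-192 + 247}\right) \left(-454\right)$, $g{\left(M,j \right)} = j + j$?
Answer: $\frac{21}{387943} + \frac{\sqrt{55}}{775886} \approx 6.369 \cdot 10^{-5}$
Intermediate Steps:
$g{\left(M,j \right)} = 2 j$
$s = 19068 - 454 \sqrt{55}$ ($s = \left(2 \left(-21\right) + \sqrt{-192 + 247}\right) \left(-454\right) = \left(-42 + \sqrt{55}\right) \left(-454\right) = 19068 - 454 \sqrt{55} \approx 15701.0$)
$\frac{1}{s} = \frac{1}{19068 - 454 \sqrt{55}}$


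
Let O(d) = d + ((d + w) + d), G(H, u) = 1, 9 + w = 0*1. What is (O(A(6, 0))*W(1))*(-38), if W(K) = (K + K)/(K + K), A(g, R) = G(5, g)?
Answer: 228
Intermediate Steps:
w = -9 (w = -9 + 0*1 = -9 + 0 = -9)
A(g, R) = 1
W(K) = 1 (W(K) = (2*K)/((2*K)) = (2*K)*(1/(2*K)) = 1)
O(d) = -9 + 3*d (O(d) = d + ((d - 9) + d) = d + ((-9 + d) + d) = d + (-9 + 2*d) = -9 + 3*d)
(O(A(6, 0))*W(1))*(-38) = ((-9 + 3*1)*1)*(-38) = ((-9 + 3)*1)*(-38) = -6*1*(-38) = -6*(-38) = 228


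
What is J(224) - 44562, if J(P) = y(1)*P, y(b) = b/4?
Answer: -44506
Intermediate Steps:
y(b) = b/4 (y(b) = b*(1/4) = b/4)
J(P) = P/4 (J(P) = ((1/4)*1)*P = P/4)
J(224) - 44562 = (1/4)*224 - 44562 = 56 - 44562 = -44506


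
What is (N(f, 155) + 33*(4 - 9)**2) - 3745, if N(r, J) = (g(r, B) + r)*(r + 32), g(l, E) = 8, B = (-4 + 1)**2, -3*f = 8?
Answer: -24872/9 ≈ -2763.6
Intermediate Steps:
f = -8/3 (f = -1/3*8 = -8/3 ≈ -2.6667)
B = 9 (B = (-3)**2 = 9)
N(r, J) = (8 + r)*(32 + r) (N(r, J) = (8 + r)*(r + 32) = (8 + r)*(32 + r))
(N(f, 155) + 33*(4 - 9)**2) - 3745 = ((256 + (-8/3)**2 + 40*(-8/3)) + 33*(4 - 9)**2) - 3745 = ((256 + 64/9 - 320/3) + 33*(-5)**2) - 3745 = (1408/9 + 33*25) - 3745 = (1408/9 + 825) - 3745 = 8833/9 - 3745 = -24872/9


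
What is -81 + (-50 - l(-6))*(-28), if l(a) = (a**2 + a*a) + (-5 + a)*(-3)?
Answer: 4259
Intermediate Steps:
l(a) = 15 - 3*a + 2*a**2 (l(a) = (a**2 + a**2) + (15 - 3*a) = 2*a**2 + (15 - 3*a) = 15 - 3*a + 2*a**2)
-81 + (-50 - l(-6))*(-28) = -81 + (-50 - (15 - 3*(-6) + 2*(-6)**2))*(-28) = -81 + (-50 - (15 + 18 + 2*36))*(-28) = -81 + (-50 - (15 + 18 + 72))*(-28) = -81 + (-50 - 1*105)*(-28) = -81 + (-50 - 105)*(-28) = -81 - 155*(-28) = -81 + 4340 = 4259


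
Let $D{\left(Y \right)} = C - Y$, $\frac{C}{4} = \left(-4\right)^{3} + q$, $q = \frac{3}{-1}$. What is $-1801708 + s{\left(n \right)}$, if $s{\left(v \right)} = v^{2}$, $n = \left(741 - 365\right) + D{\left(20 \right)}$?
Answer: $-1793964$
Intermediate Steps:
$q = -3$ ($q = 3 \left(-1\right) = -3$)
$C = -268$ ($C = 4 \left(\left(-4\right)^{3} - 3\right) = 4 \left(-64 - 3\right) = 4 \left(-67\right) = -268$)
$D{\left(Y \right)} = -268 - Y$
$n = 88$ ($n = \left(741 - 365\right) - 288 = 376 - 288 = 88$)
$-1801708 + s{\left(n \right)} = -1801708 + 88^{2} = -1801708 + 7744 = -1793964$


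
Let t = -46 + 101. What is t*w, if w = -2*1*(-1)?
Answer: 110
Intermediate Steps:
t = 55
w = 2 (w = -2*(-1) = 2)
t*w = 55*2 = 110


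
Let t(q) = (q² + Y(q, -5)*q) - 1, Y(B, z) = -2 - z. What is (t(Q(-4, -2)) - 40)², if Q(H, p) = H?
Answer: 1369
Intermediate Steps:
t(q) = -1 + q² + 3*q (t(q) = (q² + (-2 - 1*(-5))*q) - 1 = (q² + (-2 + 5)*q) - 1 = (q² + 3*q) - 1 = -1 + q² + 3*q)
(t(Q(-4, -2)) - 40)² = ((-1 + (-4)² + 3*(-4)) - 40)² = ((-1 + 16 - 12) - 40)² = (3 - 40)² = (-37)² = 1369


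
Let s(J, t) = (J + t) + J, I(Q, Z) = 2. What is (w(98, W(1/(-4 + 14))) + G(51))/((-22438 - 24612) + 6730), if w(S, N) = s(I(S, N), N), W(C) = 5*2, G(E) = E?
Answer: -13/8064 ≈ -0.0016121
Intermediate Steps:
W(C) = 10
s(J, t) = t + 2*J
w(S, N) = 4 + N (w(S, N) = N + 2*2 = N + 4 = 4 + N)
(w(98, W(1/(-4 + 14))) + G(51))/((-22438 - 24612) + 6730) = ((4 + 10) + 51)/((-22438 - 24612) + 6730) = (14 + 51)/(-47050 + 6730) = 65/(-40320) = 65*(-1/40320) = -13/8064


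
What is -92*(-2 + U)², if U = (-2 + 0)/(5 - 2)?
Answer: -5888/9 ≈ -654.22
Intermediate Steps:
U = -⅔ (U = -2/3 = -2*⅓ = -⅔ ≈ -0.66667)
-92*(-2 + U)² = -92*(-2 - ⅔)² = -92*(-8/3)² = -92*64/9 = -5888/9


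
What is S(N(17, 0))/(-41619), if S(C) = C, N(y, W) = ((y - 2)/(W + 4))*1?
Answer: -5/55492 ≈ -9.0103e-5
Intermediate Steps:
N(y, W) = (-2 + y)/(4 + W) (N(y, W) = ((-2 + y)/(4 + W))*1 = (-2 + y)/(4 + W))
S(N(17, 0))/(-41619) = ((-2 + 17)/(4 + 0))/(-41619) = (15/4)*(-1/41619) = -5/55492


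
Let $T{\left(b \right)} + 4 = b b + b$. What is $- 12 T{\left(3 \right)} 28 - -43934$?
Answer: $41246$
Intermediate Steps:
$T{\left(b \right)} = -4 + b + b^{2}$ ($T{\left(b \right)} = -4 + \left(b b + b\right) = -4 + \left(b^{2} + b\right) = -4 + \left(b + b^{2}\right) = -4 + b + b^{2}$)
$- 12 T{\left(3 \right)} 28 - -43934 = - 12 \left(-4 + 3 + 3^{2}\right) 28 - -43934 = - 12 \left(-4 + 3 + 9\right) 28 + 43934 = \left(-12\right) 8 \cdot 28 + 43934 = \left(-96\right) 28 + 43934 = -2688 + 43934 = 41246$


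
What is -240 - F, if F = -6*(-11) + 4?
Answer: -310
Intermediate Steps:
F = 70 (F = 66 + 4 = 70)
-240 - F = -240 - 1*70 = -240 - 70 = -310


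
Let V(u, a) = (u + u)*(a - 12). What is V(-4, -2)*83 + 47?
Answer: 9343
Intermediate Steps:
V(u, a) = 2*u*(-12 + a) (V(u, a) = (2*u)*(-12 + a) = 2*u*(-12 + a))
V(-4, -2)*83 + 47 = (2*(-4)*(-12 - 2))*83 + 47 = (2*(-4)*(-14))*83 + 47 = 112*83 + 47 = 9296 + 47 = 9343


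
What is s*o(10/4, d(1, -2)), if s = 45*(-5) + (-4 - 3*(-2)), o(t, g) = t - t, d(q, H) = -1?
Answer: 0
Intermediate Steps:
o(t, g) = 0
s = -223 (s = -225 + (-4 + 6) = -225 + 2 = -223)
s*o(10/4, d(1, -2)) = -223*0 = 0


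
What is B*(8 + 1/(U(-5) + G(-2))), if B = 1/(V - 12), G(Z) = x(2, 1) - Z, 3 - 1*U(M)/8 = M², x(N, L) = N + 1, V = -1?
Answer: -1367/2223 ≈ -0.61493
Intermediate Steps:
x(N, L) = 1 + N
U(M) = 24 - 8*M²
G(Z) = 3 - Z (G(Z) = (1 + 2) - Z = 3 - Z)
B = -1/13 (B = 1/(-1 - 12) = 1/(-13) = -1/13 ≈ -0.076923)
B*(8 + 1/(U(-5) + G(-2))) = -(8 + 1/((24 - 8*(-5)²) + (3 - 1*(-2))))/13 = -(8 + 1/((24 - 8*25) + (3 + 2)))/13 = -(8 + 1/((24 - 200) + 5))/13 = -(8 + 1/(-176 + 5))/13 = -(8 + 1/(-171))/13 = -(8 - 1/171)/13 = -1/13*1367/171 = -1367/2223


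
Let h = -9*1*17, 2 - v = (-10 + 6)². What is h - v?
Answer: -139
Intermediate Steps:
v = -14 (v = 2 - (-10 + 6)² = 2 - 1*(-4)² = 2 - 1*16 = 2 - 16 = -14)
h = -153 (h = -9*17 = -153)
h - v = -153 - 1*(-14) = -153 + 14 = -139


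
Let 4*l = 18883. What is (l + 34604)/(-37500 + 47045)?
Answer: 157299/38180 ≈ 4.1199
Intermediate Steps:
l = 18883/4 (l = (¼)*18883 = 18883/4 ≈ 4720.8)
(l + 34604)/(-37500 + 47045) = (18883/4 + 34604)/(-37500 + 47045) = (157299/4)/9545 = (157299/4)*(1/9545) = 157299/38180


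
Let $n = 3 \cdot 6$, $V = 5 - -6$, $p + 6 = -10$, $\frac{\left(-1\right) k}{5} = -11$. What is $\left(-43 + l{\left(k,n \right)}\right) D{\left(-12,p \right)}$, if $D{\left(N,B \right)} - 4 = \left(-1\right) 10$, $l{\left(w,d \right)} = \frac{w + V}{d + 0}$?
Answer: $236$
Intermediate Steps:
$k = 55$ ($k = \left(-5\right) \left(-11\right) = 55$)
$p = -16$ ($p = -6 - 10 = -16$)
$V = 11$ ($V = 5 + 6 = 11$)
$n = 18$
$l{\left(w,d \right)} = \frac{11 + w}{d}$ ($l{\left(w,d \right)} = \frac{w + 11}{d + 0} = \frac{11 + w}{d}$)
$D{\left(N,B \right)} = -6$ ($D{\left(N,B \right)} = 4 - 10 = -6$)
$\left(-43 + l{\left(k,n \right)}\right) D{\left(-12,p \right)} = \left(-43 + \frac{11 + 55}{18}\right) \left(-6\right) = \left(-43 + \frac{1}{18} \cdot 66\right) \left(-6\right) = \left(-43 + \frac{11}{3}\right) \left(-6\right) = \left(- \frac{118}{3}\right) \left(-6\right) = 236$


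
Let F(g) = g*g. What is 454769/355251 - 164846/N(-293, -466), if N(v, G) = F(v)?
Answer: -19520242465/30497943099 ≈ -0.64005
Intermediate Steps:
F(g) = g²
N(v, G) = v²
454769/355251 - 164846/N(-293, -466) = 454769/355251 - 164846/((-293)²) = 454769*(1/355251) - 164846/85849 = 454769/355251 - 164846*1/85849 = 454769/355251 - 164846/85849 = -19520242465/30497943099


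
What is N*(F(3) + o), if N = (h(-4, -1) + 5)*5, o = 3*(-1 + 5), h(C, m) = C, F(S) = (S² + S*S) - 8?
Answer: 110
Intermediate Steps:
F(S) = -8 + 2*S² (F(S) = (S² + S²) - 8 = 2*S² - 8 = -8 + 2*S²)
o = 12 (o = 3*4 = 12)
N = 5 (N = (-4 + 5)*5 = 1*5 = 5)
N*(F(3) + o) = 5*((-8 + 2*3²) + 12) = 5*((-8 + 2*9) + 12) = 5*((-8 + 18) + 12) = 5*(10 + 12) = 5*22 = 110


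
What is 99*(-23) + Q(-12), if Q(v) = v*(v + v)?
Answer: -1989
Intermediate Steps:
Q(v) = 2*v**2 (Q(v) = v*(2*v) = 2*v**2)
99*(-23) + Q(-12) = 99*(-23) + 2*(-12)**2 = -2277 + 2*144 = -2277 + 288 = -1989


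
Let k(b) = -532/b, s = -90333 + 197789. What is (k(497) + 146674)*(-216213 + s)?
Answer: -1132571253946/71 ≈ -1.5952e+10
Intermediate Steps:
s = 107456
(k(497) + 146674)*(-216213 + s) = (-532/497 + 146674)*(-216213 + 107456) = (-532*1/497 + 146674)*(-108757) = (-76/71 + 146674)*(-108757) = (10413778/71)*(-108757) = -1132571253946/71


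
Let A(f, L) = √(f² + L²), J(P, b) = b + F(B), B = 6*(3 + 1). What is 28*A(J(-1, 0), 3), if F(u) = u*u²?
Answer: 84*√21233665 ≈ 3.8707e+5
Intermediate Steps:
B = 24 (B = 6*4 = 24)
F(u) = u³
J(P, b) = 13824 + b (J(P, b) = b + 24³ = b + 13824 = 13824 + b)
A(f, L) = √(L² + f²)
28*A(J(-1, 0), 3) = 28*√(3² + (13824 + 0)²) = 28*√(9 + 13824²) = 28*√(9 + 191102976) = 28*√191102985 = 28*(3*√21233665) = 84*√21233665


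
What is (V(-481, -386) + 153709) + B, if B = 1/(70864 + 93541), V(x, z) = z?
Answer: 25207067816/164405 ≈ 1.5332e+5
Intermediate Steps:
B = 1/164405 ≈ 6.0825e-6
(V(-481, -386) + 153709) + B = (-386 + 153709) + 1/164405 = 153323 + 1/164405 = 25207067816/164405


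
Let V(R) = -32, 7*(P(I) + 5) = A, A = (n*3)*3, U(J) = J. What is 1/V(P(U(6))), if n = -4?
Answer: -1/32 ≈ -0.031250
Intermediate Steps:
A = -36 (A = -4*3*3 = -12*3 = -36)
P(I) = -71/7 (P(I) = -5 + (⅐)*(-36) = -5 - 36/7 = -71/7)
1/V(P(U(6))) = 1/(-32) = -1/32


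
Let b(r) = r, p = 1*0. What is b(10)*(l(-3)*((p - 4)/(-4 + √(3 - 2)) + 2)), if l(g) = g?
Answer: -100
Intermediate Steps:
p = 0
b(10)*(l(-3)*((p - 4)/(-4 + √(3 - 2)) + 2)) = 10*(-3*((0 - 4)/(-4 + √(3 - 2)) + 2)) = 10*(-3*(-4/(-4 + √1) + 2)) = 10*(-3*(-4/(-4 + 1) + 2)) = 10*(-3*(-4/(-3) + 2)) = 10*(-3*(-4*(-⅓) + 2)) = 10*(-3*(4/3 + 2)) = 10*(-3*10/3) = 10*(-10) = -100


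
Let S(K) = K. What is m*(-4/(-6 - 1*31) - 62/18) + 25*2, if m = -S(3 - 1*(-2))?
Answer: 22205/333 ≈ 66.682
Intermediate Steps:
m = -5 (m = -(3 - 1*(-2)) = -(3 + 2) = -1*5 = -5)
m*(-4/(-6 - 1*31) - 62/18) + 25*2 = -5*(-4/(-6 - 1*31) - 62/18) + 25*2 = -5*(-4/(-6 - 31) - 62*1/18) + 50 = -5*(-4/(-37) - 31/9) + 50 = -5*(-4*(-1/37) - 31/9) + 50 = -5*(4/37 - 31/9) + 50 = -5*(-1111/333) + 50 = 5555/333 + 50 = 22205/333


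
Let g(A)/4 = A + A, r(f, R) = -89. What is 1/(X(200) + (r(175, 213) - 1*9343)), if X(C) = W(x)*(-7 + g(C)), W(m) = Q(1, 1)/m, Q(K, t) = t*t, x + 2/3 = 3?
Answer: -7/61245 ≈ -0.00011430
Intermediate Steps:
x = 7/3 (x = -⅔ + 3 = 7/3 ≈ 2.3333)
g(A) = 8*A (g(A) = 4*(A + A) = 4*(2*A) = 8*A)
Q(K, t) = t²
W(m) = 1/m (W(m) = 1²/m = 1/m)
X(C) = -3 + 24*C/7 (X(C) = (-7 + 8*C)/(7/3) = 3*(-7 + 8*C)/7 = -3 + 24*C/7)
1/(X(200) + (r(175, 213) - 1*9343)) = 1/((-3 + (24/7)*200) + (-89 - 1*9343)) = 1/((-3 + 4800/7) + (-89 - 9343)) = 1/(4779/7 - 9432) = 1/(-61245/7) = -7/61245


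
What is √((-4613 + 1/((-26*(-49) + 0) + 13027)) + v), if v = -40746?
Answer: I*√1030751023162/4767 ≈ 212.98*I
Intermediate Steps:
√((-4613 + 1/((-26*(-49) + 0) + 13027)) + v) = √((-4613 + 1/((-26*(-49) + 0) + 13027)) - 40746) = √((-4613 + 1/((1274 + 0) + 13027)) - 40746) = √((-4613 + 1/(1274 + 13027)) - 40746) = √((-4613 + 1/14301) - 40746) = √(-65970512/14301 - 40746) = √(-648679058/14301) = I*√1030751023162/4767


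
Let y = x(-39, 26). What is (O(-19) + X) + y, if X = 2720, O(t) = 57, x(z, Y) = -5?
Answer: 2772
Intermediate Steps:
y = -5
(O(-19) + X) + y = (57 + 2720) - 5 = 2777 - 5 = 2772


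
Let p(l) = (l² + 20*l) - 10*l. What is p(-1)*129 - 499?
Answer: -1660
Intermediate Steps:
p(l) = l² + 10*l
p(-1)*129 - 499 = -(10 - 1)*129 - 499 = -1*9*129 - 499 = -9*129 - 499 = -1161 - 499 = -1660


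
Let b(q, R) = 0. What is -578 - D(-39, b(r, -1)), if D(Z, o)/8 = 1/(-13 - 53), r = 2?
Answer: -19070/33 ≈ -577.88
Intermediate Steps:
D(Z, o) = -4/33 (D(Z, o) = 8/(-13 - 53) = 8/(-66) = 8*(-1/66) = -4/33)
-578 - D(-39, b(r, -1)) = -578 - 1*(-4/33) = -578 + 4/33 = -19070/33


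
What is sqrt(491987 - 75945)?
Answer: sqrt(416042) ≈ 645.01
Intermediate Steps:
sqrt(491987 - 75945) = sqrt(416042)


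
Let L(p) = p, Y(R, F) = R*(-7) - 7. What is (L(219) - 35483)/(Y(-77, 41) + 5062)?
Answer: -17632/2797 ≈ -6.3039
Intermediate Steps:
Y(R, F) = -7 - 7*R (Y(R, F) = -7*R - 7 = -7 - 7*R)
(L(219) - 35483)/(Y(-77, 41) + 5062) = (219 - 35483)/((-7 - 7*(-77)) + 5062) = -35264/((-7 + 539) + 5062) = -35264/(532 + 5062) = -35264/5594 = -35264*1/5594 = -17632/2797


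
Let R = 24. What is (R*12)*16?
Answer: 4608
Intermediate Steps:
(R*12)*16 = (24*12)*16 = 288*16 = 4608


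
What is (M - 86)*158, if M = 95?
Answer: 1422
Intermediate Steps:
(M - 86)*158 = (95 - 86)*158 = 9*158 = 1422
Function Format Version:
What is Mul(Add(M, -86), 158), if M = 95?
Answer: 1422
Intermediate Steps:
Mul(Add(M, -86), 158) = Mul(Add(95, -86), 158) = Mul(9, 158) = 1422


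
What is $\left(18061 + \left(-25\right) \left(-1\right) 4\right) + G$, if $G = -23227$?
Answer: $-5066$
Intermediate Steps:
$\left(18061 + \left(-25\right) \left(-1\right) 4\right) + G = \left(18061 + \left(-25\right) \left(-1\right) 4\right) - 23227 = \left(18061 + 25 \cdot 4\right) - 23227 = \left(18061 + 100\right) - 23227 = 18161 - 23227 = -5066$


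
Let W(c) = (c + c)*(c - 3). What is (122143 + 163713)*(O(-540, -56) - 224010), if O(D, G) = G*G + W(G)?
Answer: -61249221696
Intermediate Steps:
W(c) = 2*c*(-3 + c) (W(c) = (2*c)*(-3 + c) = 2*c*(-3 + c))
O(D, G) = G² + 2*G*(-3 + G) (O(D, G) = G*G + 2*G*(-3 + G) = G² + 2*G*(-3 + G))
(122143 + 163713)*(O(-540, -56) - 224010) = (122143 + 163713)*(3*(-56)*(-2 - 56) - 224010) = 285856*(3*(-56)*(-58) - 224010) = 285856*(9744 - 224010) = 285856*(-214266) = -61249221696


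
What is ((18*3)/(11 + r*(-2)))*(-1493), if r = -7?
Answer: -80622/25 ≈ -3224.9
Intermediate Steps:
((18*3)/(11 + r*(-2)))*(-1493) = ((18*3)/(11 - 7*(-2)))*(-1493) = (54/(11 + 14))*(-1493) = (54/25)*(-1493) = -80622/25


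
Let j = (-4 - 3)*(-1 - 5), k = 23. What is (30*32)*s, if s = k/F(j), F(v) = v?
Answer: 3680/7 ≈ 525.71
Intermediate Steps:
j = 42 (j = -7*(-6) = 42)
s = 23/42 ≈ 0.54762
(30*32)*s = (30*32)*(23/42) = 960*(23/42) = 3680/7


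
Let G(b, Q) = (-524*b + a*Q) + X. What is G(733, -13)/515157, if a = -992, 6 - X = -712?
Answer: -370478/515157 ≈ -0.71916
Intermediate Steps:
X = 718 (X = 6 - 1*(-712) = 6 + 712 = 718)
G(b, Q) = 718 - 992*Q - 524*b (G(b, Q) = (-524*b - 992*Q) + 718 = (-992*Q - 524*b) + 718 = 718 - 992*Q - 524*b)
G(733, -13)/515157 = (718 - 992*(-13) - 524*733)/515157 = (718 + 12896 - 384092)*(1/515157) = -370478*1/515157 = -370478/515157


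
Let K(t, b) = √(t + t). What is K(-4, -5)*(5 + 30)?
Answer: 70*I*√2 ≈ 98.995*I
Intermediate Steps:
K(t, b) = √2*√t (K(t, b) = √(2*t) = √2*√t)
K(-4, -5)*(5 + 30) = (√2*√(-4))*(5 + 30) = (√2*(2*I))*35 = (2*I*√2)*35 = 70*I*√2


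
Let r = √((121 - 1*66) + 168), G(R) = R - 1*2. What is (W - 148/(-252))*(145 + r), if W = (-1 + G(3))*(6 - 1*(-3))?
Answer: 5365/63 + 37*√223/63 ≈ 93.929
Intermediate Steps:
G(R) = -2 + R (G(R) = R - 2 = -2 + R)
W = 0 (W = (-1 + (-2 + 3))*(6 - 1*(-3)) = (-1 + 1)*(6 + 3) = 0*9 = 0)
r = √223 (r = √((121 - 66) + 168) = √(55 + 168) = √223 ≈ 14.933)
(W - 148/(-252))*(145 + r) = (0 - 148/(-252))*(145 + √223) = (0 - 148*(-1/252))*(145 + √223) = (0 + 37/63)*(145 + √223) = 37*(145 + √223)/63 = 5365/63 + 37*√223/63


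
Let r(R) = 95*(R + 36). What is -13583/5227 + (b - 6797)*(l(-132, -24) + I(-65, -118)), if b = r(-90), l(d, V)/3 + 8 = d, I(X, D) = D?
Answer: 33540213219/5227 ≈ 6.4167e+6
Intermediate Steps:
l(d, V) = -24 + 3*d
r(R) = 3420 + 95*R (r(R) = 95*(36 + R) = 3420 + 95*R)
b = -5130 (b = 3420 + 95*(-90) = 3420 - 8550 = -5130)
-13583/5227 + (b - 6797)*(l(-132, -24) + I(-65, -118)) = -13583/5227 + (-5130 - 6797)*((-24 + 3*(-132)) - 118) = -13583*1/5227 - 11927*((-24 - 396) - 118) = -13583/5227 - 11927*(-420 - 118) = -13583/5227 - 11927*(-538) = -13583/5227 + 6416726 = 33540213219/5227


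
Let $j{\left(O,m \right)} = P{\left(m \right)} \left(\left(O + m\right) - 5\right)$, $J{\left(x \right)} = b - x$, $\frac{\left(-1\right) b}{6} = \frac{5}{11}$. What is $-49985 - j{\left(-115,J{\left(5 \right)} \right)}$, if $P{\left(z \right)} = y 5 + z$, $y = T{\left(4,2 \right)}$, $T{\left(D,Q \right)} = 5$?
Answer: $- \frac{5781235}{121} \approx -47779.0$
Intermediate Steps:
$b = - \frac{30}{11}$ ($b = - 6 \cdot \frac{5}{11} = - 6 \cdot 5 \cdot \frac{1}{11} = \left(-6\right) \frac{5}{11} = - \frac{30}{11} \approx -2.7273$)
$y = 5$
$J{\left(x \right)} = - \frac{30}{11} - x$
$P{\left(z \right)} = 25 + z$ ($P{\left(z \right)} = 5 \cdot 5 + z = 25 + z$)
$j{\left(O,m \right)} = \left(25 + m\right) \left(-5 + O + m\right)$ ($j{\left(O,m \right)} = \left(25 + m\right) \left(\left(O + m\right) - 5\right) = \left(25 + m\right) \left(-5 + O + m\right)$)
$-49985 - j{\left(-115,J{\left(5 \right)} \right)} = -49985 - \left(25 - \frac{85}{11}\right) \left(-5 - 115 - \frac{85}{11}\right) = -49985 - \frac{190}{11} \left(- \frac{1405}{11}\right) = -49985 - - \frac{266950}{121} = -49985 + \frac{266950}{121} = - \frac{5781235}{121}$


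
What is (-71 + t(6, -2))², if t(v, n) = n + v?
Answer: 4489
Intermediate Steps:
(-71 + t(6, -2))² = (-71 + (-2 + 6))² = (-71 + 4)² = (-67)² = 4489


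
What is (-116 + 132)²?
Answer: 256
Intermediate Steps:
(-116 + 132)² = 16² = 256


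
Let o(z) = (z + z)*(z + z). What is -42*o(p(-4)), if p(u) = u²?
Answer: -43008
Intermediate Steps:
o(z) = 4*z² (o(z) = (2*z)*(2*z) = 4*z²)
-42*o(p(-4)) = -168*((-4)²)² = -168*16² = -168*256 = -42*1024 = -43008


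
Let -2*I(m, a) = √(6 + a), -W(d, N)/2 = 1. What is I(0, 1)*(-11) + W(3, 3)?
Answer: -2 + 11*√7/2 ≈ 12.552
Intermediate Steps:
W(d, N) = -2 (W(d, N) = -2*1 = -2)
I(m, a) = -√(6 + a)/2
I(0, 1)*(-11) + W(3, 3) = -√(6 + 1)/2*(-11) - 2 = -√7/2*(-11) - 2 = 11*√7/2 - 2 = -2 + 11*√7/2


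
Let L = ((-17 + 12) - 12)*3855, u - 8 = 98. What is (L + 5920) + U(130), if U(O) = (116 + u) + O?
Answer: -59263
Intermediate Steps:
u = 106 (u = 8 + 98 = 106)
U(O) = 222 + O (U(O) = (116 + 106) + O = 222 + O)
L = -65535 (L = (-5 - 12)*3855 = -17*3855 = -65535)
(L + 5920) + U(130) = (-65535 + 5920) + (222 + 130) = -59615 + 352 = -59263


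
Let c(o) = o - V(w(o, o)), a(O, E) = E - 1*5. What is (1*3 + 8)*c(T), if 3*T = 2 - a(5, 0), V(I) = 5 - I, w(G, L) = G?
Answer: -11/3 ≈ -3.6667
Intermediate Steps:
a(O, E) = -5 + E (a(O, E) = E - 5 = -5 + E)
T = 7/3 (T = (2 - (-5 + 0))/3 = (2 - 1*(-5))/3 = (2 + 5)/3 = (⅓)*7 = 7/3 ≈ 2.3333)
c(o) = -5 + 2*o (c(o) = o - (5 - o) = o + (-5 + o) = -5 + 2*o)
(1*3 + 8)*c(T) = (1*3 + 8)*(-5 + 2*(7/3)) = (3 + 8)*(-5 + 14/3) = 11*(-⅓) = -11/3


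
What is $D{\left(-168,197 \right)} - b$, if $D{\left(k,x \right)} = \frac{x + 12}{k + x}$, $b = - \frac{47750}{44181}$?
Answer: $\frac{10618579}{1281249} \approx 8.2877$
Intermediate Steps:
$b = - \frac{47750}{44181}$ ($b = \left(-47750\right) \frac{1}{44181} = - \frac{47750}{44181} \approx -1.0808$)
$D{\left(k,x \right)} = \frac{12 + x}{k + x}$
$D{\left(-168,197 \right)} - b = \frac{12 + 197}{-168 + 197} - - \frac{47750}{44181} = \frac{1}{29} \cdot 209 + \frac{47750}{44181} = \frac{209}{29} + \frac{47750}{44181} = \frac{10618579}{1281249}$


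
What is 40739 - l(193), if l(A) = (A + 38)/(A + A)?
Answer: 15725023/386 ≈ 40738.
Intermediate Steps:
l(A) = (38 + A)/(2*A) (l(A) = (38 + A)/((2*A)) = (38 + A)*(1/(2*A)) = (38 + A)/(2*A))
40739 - l(193) = 40739 - (38 + 193)/(2*193) = 40739 - 231/(2*193) = 40739 - 1*231/386 = 40739 - 231/386 = 15725023/386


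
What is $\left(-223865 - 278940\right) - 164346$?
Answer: $-667151$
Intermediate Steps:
$\left(-223865 - 278940\right) - 164346 = -502805 - 164346 = -667151$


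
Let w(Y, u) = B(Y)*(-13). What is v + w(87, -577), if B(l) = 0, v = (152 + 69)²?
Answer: 48841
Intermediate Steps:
v = 48841 (v = 221² = 48841)
w(Y, u) = 0 (w(Y, u) = 0*(-13) = 0)
v + w(87, -577) = 48841 + 0 = 48841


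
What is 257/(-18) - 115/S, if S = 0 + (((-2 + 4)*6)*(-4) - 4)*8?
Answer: -52421/3744 ≈ -14.001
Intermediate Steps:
S = -416 (S = 0 + ((2*6)*(-4) - 4)*8 = 0 + (12*(-4) - 4)*8 = 0 + (-48 - 4)*8 = 0 - 52*8 = 0 - 416 = -416)
257/(-18) - 115/S = 257/(-18) - 115/(-416) = 257*(-1/18) - 115*(-1/416) = -257/18 + 115/416 = -52421/3744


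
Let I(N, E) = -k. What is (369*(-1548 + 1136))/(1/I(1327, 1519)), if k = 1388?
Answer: 211014864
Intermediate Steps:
I(N, E) = -1388 (I(N, E) = -1*1388 = -1388)
(369*(-1548 + 1136))/(1/I(1327, 1519)) = (369*(-1548 + 1136))/(1/(-1388)) = (369*(-412))/(-1/1388) = -152028*(-1388) = 211014864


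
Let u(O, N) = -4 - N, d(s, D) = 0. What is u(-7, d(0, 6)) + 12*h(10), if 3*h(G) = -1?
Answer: -8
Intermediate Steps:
h(G) = -⅓ (h(G) = (⅓)*(-1) = -⅓)
u(-7, d(0, 6)) + 12*h(10) = (-4 - 1*0) + 12*(-⅓) = (-4 + 0) - 4 = -4 - 4 = -8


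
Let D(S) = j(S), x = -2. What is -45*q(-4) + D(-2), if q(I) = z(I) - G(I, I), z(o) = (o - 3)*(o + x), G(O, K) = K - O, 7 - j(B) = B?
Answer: -1881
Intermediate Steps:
j(B) = 7 - B
z(o) = (-3 + o)*(-2 + o) (z(o) = (o - 3)*(o - 2) = (-3 + o)*(-2 + o))
D(S) = 7 - S
q(I) = 6 + I² - 5*I (q(I) = (6 + I² - 5*I) - (I - I) = (6 + I² - 5*I) - 1*0 = (6 + I² - 5*I) + 0 = 6 + I² - 5*I)
-45*q(-4) + D(-2) = -45*(6 + (-4)² - 5*(-4)) + (7 - 1*(-2)) = -45*(6 + 16 + 20) + (7 + 2) = -45*42 + 9 = -1890 + 9 = -1881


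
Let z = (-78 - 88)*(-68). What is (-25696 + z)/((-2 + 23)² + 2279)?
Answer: -1801/340 ≈ -5.2971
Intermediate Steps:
z = 11288 (z = -166*(-68) = 11288)
(-25696 + z)/((-2 + 23)² + 2279) = (-25696 + 11288)/((-2 + 23)² + 2279) = -14408/(21² + 2279) = -14408/(441 + 2279) = -14408/2720 = -14408*1/2720 = -1801/340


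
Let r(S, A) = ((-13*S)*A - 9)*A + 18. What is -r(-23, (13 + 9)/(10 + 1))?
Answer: -1196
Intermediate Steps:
r(S, A) = 18 + A*(-9 - 13*A*S) (r(S, A) = (-13*A*S - 9)*A + 18 = (-9 - 13*A*S)*A + 18 = A*(-9 - 13*A*S) + 18 = 18 + A*(-9 - 13*A*S))
-r(-23, (13 + 9)/(10 + 1)) = -(18 - 9*(13 + 9)/(10 + 1) - 13*(-23)*((13 + 9)/(10 + 1))**2) = -(18 - 198/11 - 13*(-23)*(22/11)**2) = -(18 - 198/11 - 13*(-23)*(22*(1/11))**2) = -(18 - 9*2 - 13*(-23)*2**2) = -(18 - 18 - 13*(-23)*4) = -(18 - 18 + 1196) = -1*1196 = -1196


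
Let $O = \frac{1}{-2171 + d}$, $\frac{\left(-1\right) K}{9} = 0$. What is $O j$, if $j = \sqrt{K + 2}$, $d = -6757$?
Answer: $- \frac{\sqrt{2}}{8928} \approx -0.0001584$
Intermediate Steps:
$K = 0$ ($K = \left(-9\right) 0 = 0$)
$O = - \frac{1}{8928}$ ($O = \frac{1}{-2171 - 6757} = \frac{1}{-8928} = - \frac{1}{8928} \approx -0.00011201$)
$j = \sqrt{2}$ ($j = \sqrt{0 + 2} = \sqrt{2} \approx 1.4142$)
$O j = - \frac{\sqrt{2}}{8928}$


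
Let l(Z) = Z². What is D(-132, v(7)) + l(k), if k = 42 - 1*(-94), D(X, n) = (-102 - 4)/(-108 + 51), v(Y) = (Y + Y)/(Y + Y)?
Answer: 1054378/57 ≈ 18498.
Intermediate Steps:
v(Y) = 1 (v(Y) = (2*Y)/((2*Y)) = (2*Y)*(1/(2*Y)) = 1)
D(X, n) = 106/57 (D(X, n) = -106/(-57) = -106*(-1/57) = 106/57)
k = 136 (k = 42 + 94 = 136)
D(-132, v(7)) + l(k) = 106/57 + 136² = 106/57 + 18496 = 1054378/57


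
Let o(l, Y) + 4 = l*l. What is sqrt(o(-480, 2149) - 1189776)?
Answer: 2*I*sqrt(239845) ≈ 979.48*I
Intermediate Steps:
o(l, Y) = -4 + l**2 (o(l, Y) = -4 + l*l = -4 + l**2)
sqrt(o(-480, 2149) - 1189776) = sqrt((-4 + (-480)**2) - 1189776) = sqrt((-4 + 230400) - 1189776) = sqrt(230396 - 1189776) = sqrt(-959380) = 2*I*sqrt(239845)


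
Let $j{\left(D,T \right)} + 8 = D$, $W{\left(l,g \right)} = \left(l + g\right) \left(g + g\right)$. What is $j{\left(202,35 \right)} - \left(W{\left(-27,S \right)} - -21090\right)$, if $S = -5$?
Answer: $-21216$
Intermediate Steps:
$W{\left(l,g \right)} = 2 g \left(g + l\right)$ ($W{\left(l,g \right)} = \left(g + l\right) 2 g = 2 g \left(g + l\right)$)
$j{\left(D,T \right)} = -8 + D$
$j{\left(202,35 \right)} - \left(W{\left(-27,S \right)} - -21090\right) = \left(-8 + 202\right) - \left(2 \left(-5\right) \left(-5 - 27\right) - -21090\right) = 194 - \left(2 \left(-5\right) \left(-32\right) + 21090\right) = 194 - \left(320 + 21090\right) = 194 - 21410 = -21216$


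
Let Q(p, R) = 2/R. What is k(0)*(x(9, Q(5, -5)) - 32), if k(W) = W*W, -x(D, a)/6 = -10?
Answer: 0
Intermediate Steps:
x(D, a) = 60 (x(D, a) = -6*(-10) = 60)
k(W) = W**2
k(0)*(x(9, Q(5, -5)) - 32) = 0**2*(60 - 32) = 0*28 = 0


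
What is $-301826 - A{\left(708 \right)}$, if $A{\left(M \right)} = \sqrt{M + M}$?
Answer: $-301826 - 2 \sqrt{354} \approx -3.0186 \cdot 10^{5}$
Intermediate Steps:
$A{\left(M \right)} = \sqrt{2} \sqrt{M}$ ($A{\left(M \right)} = \sqrt{2 M} = \sqrt{2} \sqrt{M}$)
$-301826 - A{\left(708 \right)} = -301826 - \sqrt{2} \sqrt{708} = -301826 - \sqrt{2} \cdot 2 \sqrt{177} = -301826 - 2 \sqrt{354}$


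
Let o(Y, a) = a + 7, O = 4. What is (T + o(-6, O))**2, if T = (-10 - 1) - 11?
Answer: 121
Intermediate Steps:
T = -22 (T = -11 - 11 = -22)
o(Y, a) = 7 + a
(T + o(-6, O))**2 = (-22 + (7 + 4))**2 = (-22 + 11)**2 = (-11)**2 = 121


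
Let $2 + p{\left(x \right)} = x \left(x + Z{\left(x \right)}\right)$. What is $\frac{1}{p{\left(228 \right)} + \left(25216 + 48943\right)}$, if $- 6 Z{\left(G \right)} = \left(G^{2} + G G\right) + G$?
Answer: $- \frac{1}{3833307} \approx -2.6087 \cdot 10^{-7}$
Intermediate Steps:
$Z{\left(G \right)} = - \frac{G^{2}}{3} - \frac{G}{6}$ ($Z{\left(G \right)} = - \frac{\left(G^{2} + G G\right) + G}{6} = - \frac{\left(G^{2} + G^{2}\right) + G}{6} = - \frac{2 G^{2} + G}{6} = - \frac{G + 2 G^{2}}{6} = - \frac{G^{2}}{3} - \frac{G}{6}$)
$p{\left(x \right)} = -2 + x \left(x - \frac{x \left(1 + 2 x\right)}{6}\right)$
$\frac{1}{p{\left(228 \right)} + \left(25216 + 48943\right)} = \frac{1}{\left(-2 - \frac{228^{3}}{3} + \frac{5 \cdot 228^{2}}{6}\right) + \left(25216 + 48943\right)} = \frac{1}{\left(-2 - 3950784 + \frac{5}{6} \cdot 51984\right) + 74159} = \frac{1}{\left(-2 - 3950784 + 43320\right) + 74159} = \frac{1}{-3907466 + 74159} = \frac{1}{-3833307} = - \frac{1}{3833307}$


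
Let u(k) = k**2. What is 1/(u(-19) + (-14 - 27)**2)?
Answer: 1/2042 ≈ 0.00048972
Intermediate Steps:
1/(u(-19) + (-14 - 27)**2) = 1/((-19)**2 + (-14 - 27)**2) = 1/(361 + (-41)**2) = 1/(361 + 1681) = 1/2042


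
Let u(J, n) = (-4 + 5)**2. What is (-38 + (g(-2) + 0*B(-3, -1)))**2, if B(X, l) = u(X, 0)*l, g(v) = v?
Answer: 1600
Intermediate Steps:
u(J, n) = 1 (u(J, n) = 1**2 = 1)
B(X, l) = l (B(X, l) = 1*l = l)
(-38 + (g(-2) + 0*B(-3, -1)))**2 = (-38 + (-2 + 0*(-1)))**2 = (-38 + (-2 + 0))**2 = (-38 - 2)**2 = (-40)**2 = 1600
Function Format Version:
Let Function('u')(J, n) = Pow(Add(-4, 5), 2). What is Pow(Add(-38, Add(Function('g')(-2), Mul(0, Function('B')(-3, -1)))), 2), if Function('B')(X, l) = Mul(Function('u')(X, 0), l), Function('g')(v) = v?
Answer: 1600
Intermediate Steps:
Function('u')(J, n) = 1 (Function('u')(J, n) = Pow(1, 2) = 1)
Function('B')(X, l) = l (Function('B')(X, l) = Mul(1, l) = l)
Pow(Add(-38, Add(Function('g')(-2), Mul(0, Function('B')(-3, -1)))), 2) = Pow(Add(-38, Add(-2, Mul(0, -1))), 2) = Pow(Add(-38, Add(-2, 0)), 2) = Pow(Add(-38, -2), 2) = Pow(-40, 2) = 1600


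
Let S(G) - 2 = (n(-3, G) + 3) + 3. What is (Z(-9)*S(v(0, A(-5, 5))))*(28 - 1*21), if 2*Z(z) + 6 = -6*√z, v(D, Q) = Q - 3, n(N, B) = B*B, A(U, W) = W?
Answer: -252 - 756*I ≈ -252.0 - 756.0*I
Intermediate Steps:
n(N, B) = B²
v(D, Q) = -3 + Q
Z(z) = -3 - 3*√z (Z(z) = -3 + (-6*√z)/2 = -3 - 3*√z)
S(G) = 8 + G² (S(G) = 2 + ((G² + 3) + 3) = 2 + ((3 + G²) + 3) = 2 + (6 + G²) = 8 + G²)
(Z(-9)*S(v(0, A(-5, 5))))*(28 - 1*21) = ((-3 - 9*I)*(8 + (-3 + 5)²))*(28 - 1*21) = ((-3 - 9*I)*(8 + 2²))*(28 - 21) = ((-3 - 9*I)*(8 + 4))*7 = ((-3 - 9*I)*12)*7 = (-36 - 108*I)*7 = -252 - 756*I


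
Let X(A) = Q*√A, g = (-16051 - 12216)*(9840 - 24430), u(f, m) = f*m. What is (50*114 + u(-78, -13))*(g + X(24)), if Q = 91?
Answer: 2768957868420 + 1221948*√6 ≈ 2.7690e+12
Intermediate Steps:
g = 412415530 (g = -28267*(-14590) = 412415530)
X(A) = 91*√A
(50*114 + u(-78, -13))*(g + X(24)) = (50*114 - 78*(-13))*(412415530 + 91*√24) = (5700 + 1014)*(412415530 + 91*(2*√6)) = 6714*(412415530 + 182*√6) = 2768957868420 + 1221948*√6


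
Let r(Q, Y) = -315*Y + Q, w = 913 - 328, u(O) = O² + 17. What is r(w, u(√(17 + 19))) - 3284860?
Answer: -3300970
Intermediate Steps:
u(O) = 17 + O²
w = 585
r(Q, Y) = Q - 315*Y
r(w, u(√(17 + 19))) - 3284860 = (585 - 315*(17 + (√(17 + 19))²)) - 3284860 = (585 - 315*(17 + (√36)²)) - 3284860 = (585 - 315*(17 + 6²)) - 3284860 = (585 - 315*(17 + 36)) - 3284860 = (585 - 315*53) - 3284860 = (585 - 16695) - 3284860 = -16110 - 3284860 = -3300970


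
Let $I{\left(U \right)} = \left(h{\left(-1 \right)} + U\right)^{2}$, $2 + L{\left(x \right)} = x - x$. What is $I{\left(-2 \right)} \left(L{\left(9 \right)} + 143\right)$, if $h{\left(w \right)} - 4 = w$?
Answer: $141$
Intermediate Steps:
$h{\left(w \right)} = 4 + w$
$L{\left(x \right)} = -2$ ($L{\left(x \right)} = -2 + \left(x - x\right) = -2 + 0 = -2$)
$I{\left(U \right)} = \left(3 + U\right)^{2}$ ($I{\left(U \right)} = \left(\left(4 - 1\right) + U\right)^{2} = \left(3 + U\right)^{2}$)
$I{\left(-2 \right)} \left(L{\left(9 \right)} + 143\right) = \left(3 - 2\right)^{2} \left(-2 + 143\right) = 1^{2} \cdot 141 = 1 \cdot 141 = 141$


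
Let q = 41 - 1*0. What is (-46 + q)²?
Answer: 25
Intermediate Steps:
q = 41 (q = 41 + 0 = 41)
(-46 + q)² = (-46 + 41)² = (-5)² = 25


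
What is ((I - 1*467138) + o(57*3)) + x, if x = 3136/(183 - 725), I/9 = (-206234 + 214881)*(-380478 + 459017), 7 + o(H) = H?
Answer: 1656263550265/271 ≈ 6.1117e+9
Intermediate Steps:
o(H) = -7 + H
I = 6112140597 (I = 9*((-206234 + 214881)*(-380478 + 459017)) = 9*(8647*78539) = 9*679126733 = 6112140597)
x = -1568/271 (x = 3136/(-542) = -1/542*3136 = -1568/271 ≈ -5.7860)
((I - 1*467138) + o(57*3)) + x = ((6112140597 - 1*467138) + (-7 + 57*3)) - 1568/271 = ((6112140597 - 467138) + (-7 + 171)) - 1568/271 = (6111673459 + 164) - 1568/271 = 6111673623 - 1568/271 = 1656263550265/271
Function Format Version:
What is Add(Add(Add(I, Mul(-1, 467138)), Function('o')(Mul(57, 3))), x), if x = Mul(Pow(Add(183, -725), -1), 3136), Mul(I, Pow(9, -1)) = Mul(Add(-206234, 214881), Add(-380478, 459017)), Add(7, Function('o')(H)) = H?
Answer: Rational(1656263550265, 271) ≈ 6.1117e+9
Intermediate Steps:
Function('o')(H) = Add(-7, H)
I = 6112140597 (I = Mul(9, Mul(Add(-206234, 214881), Add(-380478, 459017))) = Mul(9, Mul(8647, 78539)) = Mul(9, 679126733) = 6112140597)
x = Rational(-1568, 271) (x = Mul(Pow(-542, -1), 3136) = Mul(Rational(-1, 542), 3136) = Rational(-1568, 271) ≈ -5.7860)
Add(Add(Add(I, Mul(-1, 467138)), Function('o')(Mul(57, 3))), x) = Add(Add(Add(6112140597, Mul(-1, 467138)), Add(-7, Mul(57, 3))), Rational(-1568, 271)) = Add(Add(Add(6112140597, -467138), Add(-7, 171)), Rational(-1568, 271)) = Add(Add(6111673459, 164), Rational(-1568, 271)) = Add(6111673623, Rational(-1568, 271)) = Rational(1656263550265, 271)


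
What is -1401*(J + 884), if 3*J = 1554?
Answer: -1964202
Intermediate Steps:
J = 518 (J = (⅓)*1554 = 518)
-1401*(J + 884) = -1401*(518 + 884) = -1401*1402 = -1964202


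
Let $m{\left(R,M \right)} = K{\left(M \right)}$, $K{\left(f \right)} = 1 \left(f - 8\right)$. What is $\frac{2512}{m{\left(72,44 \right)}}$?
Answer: $\frac{628}{9} \approx 69.778$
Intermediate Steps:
$K{\left(f \right)} = -8 + f$ ($K{\left(f \right)} = 1 \left(-8 + f\right) = -8 + f$)
$m{\left(R,M \right)} = -8 + M$
$\frac{2512}{m{\left(72,44 \right)}} = \frac{2512}{-8 + 44} = \frac{2512}{36} = 2512 \cdot \frac{1}{36} = \frac{628}{9}$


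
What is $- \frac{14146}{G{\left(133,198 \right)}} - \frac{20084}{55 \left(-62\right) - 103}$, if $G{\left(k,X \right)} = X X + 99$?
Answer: $\frac{22414138}{4183983} \approx 5.3571$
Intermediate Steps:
$G{\left(k,X \right)} = 99 + X^{2}$ ($G{\left(k,X \right)} = X^{2} + 99 = 99 + X^{2}$)
$- \frac{14146}{G{\left(133,198 \right)}} - \frac{20084}{55 \left(-62\right) - 103} = - \frac{14146}{99 + 198^{2}} - \frac{20084}{55 \left(-62\right) - 103} = - \frac{14146}{99 + 39204} - \frac{20084}{-3410 - 103} = - \frac{14146}{39303} - \frac{20084}{-3513} = \left(-14146\right) \frac{1}{39303} - - \frac{20084}{3513} = - \frac{1286}{3573} + \frac{20084}{3513} = \frac{22414138}{4183983}$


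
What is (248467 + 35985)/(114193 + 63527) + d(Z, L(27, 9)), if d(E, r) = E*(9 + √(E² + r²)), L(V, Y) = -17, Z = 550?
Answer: 219999613/44430 + 550*√302789 ≈ 3.0760e+5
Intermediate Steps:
(248467 + 35985)/(114193 + 63527) + d(Z, L(27, 9)) = (248467 + 35985)/(114193 + 63527) + 550*(9 + √(550² + (-17)²)) = 284452/177720 + 550*(9 + √(302500 + 289)) = 284452*(1/177720) + 550*(9 + √302789) = 71113/44430 + (4950 + 550*√302789) = 219999613/44430 + 550*√302789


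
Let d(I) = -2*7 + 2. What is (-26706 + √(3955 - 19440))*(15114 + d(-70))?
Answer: -403314012 + 15102*I*√15485 ≈ -4.0331e+8 + 1.8793e+6*I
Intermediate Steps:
d(I) = -12 (d(I) = -14 + 2 = -12)
(-26706 + √(3955 - 19440))*(15114 + d(-70)) = (-26706 + √(3955 - 19440))*(15114 - 12) = (-26706 + √(-15485))*15102 = (-26706 + I*√15485)*15102 = -403314012 + 15102*I*√15485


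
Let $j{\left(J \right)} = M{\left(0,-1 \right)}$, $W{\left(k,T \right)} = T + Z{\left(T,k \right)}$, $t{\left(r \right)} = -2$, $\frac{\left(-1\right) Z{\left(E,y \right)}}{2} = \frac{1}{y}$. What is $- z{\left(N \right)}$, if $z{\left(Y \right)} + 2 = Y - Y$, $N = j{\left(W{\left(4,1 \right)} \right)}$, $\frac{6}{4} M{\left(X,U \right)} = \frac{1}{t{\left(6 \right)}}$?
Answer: $2$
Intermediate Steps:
$Z{\left(E,y \right)} = - \frac{2}{y}$
$W{\left(k,T \right)} = T - \frac{2}{k}$
$M{\left(X,U \right)} = - \frac{1}{3}$ ($M{\left(X,U \right)} = \frac{2}{3 \left(-2\right)} = \frac{2}{3} \left(- \frac{1}{2}\right) = - \frac{1}{3}$)
$j{\left(J \right)} = - \frac{1}{3}$
$N = - \frac{1}{3} \approx -0.33333$
$z{\left(Y \right)} = -2$ ($z{\left(Y \right)} = -2 + \left(Y - Y\right) = -2 + 0 = -2$)
$- z{\left(N \right)} = \left(-1\right) \left(-2\right) = 2$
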